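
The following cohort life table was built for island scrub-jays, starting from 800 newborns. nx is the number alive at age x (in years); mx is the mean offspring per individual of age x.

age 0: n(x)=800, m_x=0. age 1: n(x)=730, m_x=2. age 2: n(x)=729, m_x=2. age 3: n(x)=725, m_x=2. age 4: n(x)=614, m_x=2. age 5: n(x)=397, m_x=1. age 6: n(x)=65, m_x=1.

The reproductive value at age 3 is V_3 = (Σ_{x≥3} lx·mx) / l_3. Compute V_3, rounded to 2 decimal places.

lx = nx/n0 = nx/800: 1, 0.9125, 0.91125, 0.90625, 0.7675, 0.49625, 0.08125
lx·mx for x ≥ 3: 1.8125, 1.535, 0.49625, 0.08125 → sum = 3.925
V_3 = 3.925 / l_3 = 3.925 / 0.90625 = 4.331034… → 4.33

4.33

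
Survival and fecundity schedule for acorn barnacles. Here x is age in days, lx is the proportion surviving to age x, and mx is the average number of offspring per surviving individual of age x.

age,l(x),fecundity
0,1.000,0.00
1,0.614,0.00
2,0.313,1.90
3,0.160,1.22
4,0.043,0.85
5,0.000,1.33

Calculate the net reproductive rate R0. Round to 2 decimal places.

lx·mx by age: 0, 0, 0.5947, 0.1952, 0.03655, 0
R0 = Σ lx·mx = 0.82645 → 0.83

0.83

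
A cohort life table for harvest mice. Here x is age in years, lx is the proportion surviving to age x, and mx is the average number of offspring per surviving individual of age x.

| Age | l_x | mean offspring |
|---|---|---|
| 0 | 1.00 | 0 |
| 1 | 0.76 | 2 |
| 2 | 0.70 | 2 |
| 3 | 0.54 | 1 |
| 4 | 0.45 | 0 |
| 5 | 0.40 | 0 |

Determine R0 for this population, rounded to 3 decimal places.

lx·mx by age: 0, 1.52, 1.4, 0.54, 0, 0
R0 = Σ lx·mx = 3.46 → 3.460

3.460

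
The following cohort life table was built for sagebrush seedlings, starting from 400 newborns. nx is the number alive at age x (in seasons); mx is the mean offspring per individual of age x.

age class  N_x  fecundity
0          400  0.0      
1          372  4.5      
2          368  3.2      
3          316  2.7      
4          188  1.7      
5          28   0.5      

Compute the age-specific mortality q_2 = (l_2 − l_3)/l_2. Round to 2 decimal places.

lx = nx/n0 = nx/400: 1, 0.93, 0.92, 0.79, 0.47, 0.07
q_2 = (l_2 − l_3) / l_2 = (0.92 − 0.79) / 0.92
     = 0.13 / 0.92 = 0.141304… → 0.14

0.14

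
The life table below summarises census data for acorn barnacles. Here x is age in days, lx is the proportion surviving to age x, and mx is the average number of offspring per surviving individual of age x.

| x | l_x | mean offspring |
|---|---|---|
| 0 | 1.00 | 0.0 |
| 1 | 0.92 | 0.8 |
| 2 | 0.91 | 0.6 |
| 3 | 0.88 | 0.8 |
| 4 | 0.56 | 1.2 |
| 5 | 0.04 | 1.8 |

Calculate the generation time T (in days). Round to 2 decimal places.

lx·mx: 0, 0.736, 0.546, 0.704, 0.672, 0.072 → R0 = 2.73
x·lx·mx: 0, 0.736, 1.092, 2.112, 2.688, 0.36 → Σ = 6.988
T = 6.988 / 2.73 = 2.559707… → 2.56

2.56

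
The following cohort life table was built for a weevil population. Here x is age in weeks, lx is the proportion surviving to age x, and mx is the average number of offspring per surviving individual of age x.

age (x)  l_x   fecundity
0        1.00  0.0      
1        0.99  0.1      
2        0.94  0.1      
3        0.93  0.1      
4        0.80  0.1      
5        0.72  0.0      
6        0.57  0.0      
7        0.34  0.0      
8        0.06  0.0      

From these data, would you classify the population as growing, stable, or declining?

declining

R0 = Σ lx·mx = 0 + 0.099 + 0.094 + 0.093 + 0.08 + 0 + 0 + 0 + 0 = 0.366
R0 < 1, so the population is declining.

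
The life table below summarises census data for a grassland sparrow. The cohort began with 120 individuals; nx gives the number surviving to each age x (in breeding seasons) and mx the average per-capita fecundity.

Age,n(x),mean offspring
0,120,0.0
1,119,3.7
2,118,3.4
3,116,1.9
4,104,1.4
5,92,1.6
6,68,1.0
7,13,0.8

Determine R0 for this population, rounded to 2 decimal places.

11.94

lx = nx/n0 = nx/120: 1, 0.99167…, 0.98333…, 0.96667…, 0.86667…, 0.76667…, 0.56667…, 0.10833…
lx·mx by age: 0, 3.669167…, 3.343333…, 1.836667…, 1.213333…, 1.226667…, 0.566667…, 0.086667…
R0 = Σ lx·mx = 11.9425… → 11.94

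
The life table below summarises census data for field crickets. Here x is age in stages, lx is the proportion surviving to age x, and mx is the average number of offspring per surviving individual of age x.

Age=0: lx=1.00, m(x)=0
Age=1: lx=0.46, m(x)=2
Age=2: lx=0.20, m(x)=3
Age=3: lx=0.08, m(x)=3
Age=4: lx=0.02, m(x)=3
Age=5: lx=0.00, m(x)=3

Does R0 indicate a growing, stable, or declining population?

R0 = Σ lx·mx = 0 + 0.92 + 0.6 + 0.24 + 0.06 + 0 = 1.82
R0 > 1, so the population is growing.

growing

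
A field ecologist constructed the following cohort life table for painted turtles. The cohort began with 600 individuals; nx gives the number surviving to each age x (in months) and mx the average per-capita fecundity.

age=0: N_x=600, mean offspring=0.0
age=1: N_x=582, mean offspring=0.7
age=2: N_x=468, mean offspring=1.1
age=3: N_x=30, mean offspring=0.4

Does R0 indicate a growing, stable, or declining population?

lx = nx/n0 = nx/600: 1, 0.97, 0.78, 0.05
R0 = Σ lx·mx = 0 + 0.679 + 0.858 + 0.02 = 1.557
R0 > 1, so the population is growing.

growing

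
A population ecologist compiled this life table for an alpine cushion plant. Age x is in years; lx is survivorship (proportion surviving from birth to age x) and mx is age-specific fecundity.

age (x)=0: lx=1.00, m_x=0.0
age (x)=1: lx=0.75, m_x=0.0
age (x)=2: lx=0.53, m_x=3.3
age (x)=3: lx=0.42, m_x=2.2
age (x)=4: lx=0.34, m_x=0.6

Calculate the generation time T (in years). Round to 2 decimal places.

lx·mx: 0, 0, 1.749, 0.924, 0.204 → R0 = 2.877
x·lx·mx: 0, 0, 3.498, 2.772, 0.816 → Σ = 7.086
T = 7.086 / 2.877 = 2.462982… → 2.46

2.46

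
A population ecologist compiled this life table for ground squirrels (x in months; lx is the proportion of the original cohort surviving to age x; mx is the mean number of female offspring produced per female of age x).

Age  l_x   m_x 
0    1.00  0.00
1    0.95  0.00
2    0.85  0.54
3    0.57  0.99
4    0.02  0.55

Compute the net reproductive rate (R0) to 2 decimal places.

lx·mx by age: 0, 0, 0.459, 0.5643, 0.011
R0 = Σ lx·mx = 1.0343 → 1.03

1.03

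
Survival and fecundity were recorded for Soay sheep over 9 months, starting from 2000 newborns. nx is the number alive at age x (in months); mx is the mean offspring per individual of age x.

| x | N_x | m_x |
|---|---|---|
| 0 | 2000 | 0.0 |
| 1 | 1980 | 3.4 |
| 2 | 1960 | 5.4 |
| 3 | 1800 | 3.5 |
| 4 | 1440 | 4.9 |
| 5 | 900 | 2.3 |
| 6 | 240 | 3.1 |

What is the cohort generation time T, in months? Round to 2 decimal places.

lx = nx/n0 = nx/2000: 1, 0.99, 0.98, 0.9, 0.72, 0.45, 0.12
lx·mx: 0, 3.366, 5.292, 3.15, 3.528, 1.035, 0.372 → R0 = 16.743
x·lx·mx: 0, 3.366, 10.584, 9.45, 14.112, 5.175, 2.232 → Σ = 44.919
T = 44.919 / 16.743 = 2.682853… → 2.68

2.68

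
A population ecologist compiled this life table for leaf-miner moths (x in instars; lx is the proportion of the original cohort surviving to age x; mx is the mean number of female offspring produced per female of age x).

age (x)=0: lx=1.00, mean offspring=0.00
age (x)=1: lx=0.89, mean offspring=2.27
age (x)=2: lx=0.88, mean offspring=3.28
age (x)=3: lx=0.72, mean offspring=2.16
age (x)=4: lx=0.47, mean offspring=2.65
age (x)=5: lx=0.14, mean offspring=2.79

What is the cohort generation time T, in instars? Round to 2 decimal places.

2.39

lx·mx: 0, 2.0203, 2.8864, 1.5552, 1.2455, 0.3906 → R0 = 8.098
x·lx·mx: 0, 2.0203, 5.7728, 4.6656, 4.982, 1.953 → Σ = 19.3937
T = 19.3937 / 8.098 = 2.394875… → 2.39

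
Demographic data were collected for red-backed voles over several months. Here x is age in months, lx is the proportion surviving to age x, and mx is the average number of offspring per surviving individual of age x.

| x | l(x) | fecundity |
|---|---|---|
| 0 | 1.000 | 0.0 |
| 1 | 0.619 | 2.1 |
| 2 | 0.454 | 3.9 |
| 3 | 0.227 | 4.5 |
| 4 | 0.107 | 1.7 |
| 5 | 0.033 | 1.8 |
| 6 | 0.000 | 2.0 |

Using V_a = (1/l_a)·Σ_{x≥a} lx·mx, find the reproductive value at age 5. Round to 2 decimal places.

lx·mx for x ≥ 5: 0.0594, 0 → sum = 0.0594
V_5 = 0.0594 / l_5 = 0.0594 / 0.033 = 1.8 → 1.80

1.80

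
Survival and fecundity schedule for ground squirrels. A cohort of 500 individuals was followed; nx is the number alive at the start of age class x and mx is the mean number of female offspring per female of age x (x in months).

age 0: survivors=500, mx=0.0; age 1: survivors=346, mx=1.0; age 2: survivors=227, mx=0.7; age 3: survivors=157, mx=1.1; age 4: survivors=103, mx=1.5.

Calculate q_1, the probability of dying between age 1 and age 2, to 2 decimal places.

lx = nx/n0 = nx/500: 1, 0.692, 0.454, 0.314, 0.206
q_1 = (l_1 − l_2) / l_1 = (0.692 − 0.454) / 0.692
     = 0.238 / 0.692 = 0.343931… → 0.34

0.34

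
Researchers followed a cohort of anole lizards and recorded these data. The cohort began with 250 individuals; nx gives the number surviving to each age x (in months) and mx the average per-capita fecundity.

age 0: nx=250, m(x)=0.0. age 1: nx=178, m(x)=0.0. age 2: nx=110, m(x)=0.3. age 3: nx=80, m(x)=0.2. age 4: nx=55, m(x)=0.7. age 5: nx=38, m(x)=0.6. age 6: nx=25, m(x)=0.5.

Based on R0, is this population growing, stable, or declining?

lx = nx/n0 = nx/250: 1, 0.712, 0.44, 0.32, 0.22, 0.152, 0.1
R0 = Σ lx·mx = 0 + 0 + 0.132 + 0.064 + 0.154 + 0.0912 + 0.05 = 0.4912
R0 < 1, so the population is declining.

declining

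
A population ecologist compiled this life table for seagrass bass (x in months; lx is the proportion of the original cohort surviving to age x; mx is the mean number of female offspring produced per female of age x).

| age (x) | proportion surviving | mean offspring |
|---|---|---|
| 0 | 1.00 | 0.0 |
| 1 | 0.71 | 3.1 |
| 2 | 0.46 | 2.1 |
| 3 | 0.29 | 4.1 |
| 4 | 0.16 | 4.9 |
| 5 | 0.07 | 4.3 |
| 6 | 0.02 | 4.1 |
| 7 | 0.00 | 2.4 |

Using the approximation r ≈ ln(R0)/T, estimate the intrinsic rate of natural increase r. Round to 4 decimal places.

0.7355

R0 = Σ lx·mx = 0 + 2.201 + 0.966 + 1.189 + 0.784 + 0.301 + 0.082 + 0 = 5.523
Σ x·lx·mx = 12.833; T = 12.833/5.523 = 2.32356…
r ≈ ln(R0)/T = ln(5.523)/2.32356… = 0.735477… → 0.7355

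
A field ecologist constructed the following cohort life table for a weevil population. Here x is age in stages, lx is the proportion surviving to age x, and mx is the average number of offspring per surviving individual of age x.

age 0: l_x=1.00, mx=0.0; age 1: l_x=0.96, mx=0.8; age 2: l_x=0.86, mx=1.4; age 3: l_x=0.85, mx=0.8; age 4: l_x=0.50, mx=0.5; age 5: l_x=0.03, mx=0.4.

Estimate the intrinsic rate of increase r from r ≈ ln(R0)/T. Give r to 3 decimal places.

0.497

R0 = Σ lx·mx = 0 + 0.768 + 1.204 + 0.68 + 0.25 + 0.012 = 2.914
Σ x·lx·mx = 6.276; T = 6.276/2.914 = 2.15374…
r ≈ ln(R0)/T = ln(2.914)/2.15374… = 0.49659… → 0.497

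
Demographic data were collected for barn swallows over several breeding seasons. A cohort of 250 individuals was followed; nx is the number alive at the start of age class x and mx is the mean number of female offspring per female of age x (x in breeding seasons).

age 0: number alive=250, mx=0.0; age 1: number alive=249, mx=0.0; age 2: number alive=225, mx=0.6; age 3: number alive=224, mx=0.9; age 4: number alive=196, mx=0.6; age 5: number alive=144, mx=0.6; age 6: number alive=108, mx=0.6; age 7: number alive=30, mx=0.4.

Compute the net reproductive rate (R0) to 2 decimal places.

2.47

lx = nx/n0 = nx/250: 1, 0.996, 0.9, 0.896, 0.784, 0.576, 0.432, 0.12
lx·mx by age: 0, 0, 0.54, 0.8064, 0.4704, 0.3456, 0.2592, 0.048
R0 = Σ lx·mx = 2.4696 → 2.47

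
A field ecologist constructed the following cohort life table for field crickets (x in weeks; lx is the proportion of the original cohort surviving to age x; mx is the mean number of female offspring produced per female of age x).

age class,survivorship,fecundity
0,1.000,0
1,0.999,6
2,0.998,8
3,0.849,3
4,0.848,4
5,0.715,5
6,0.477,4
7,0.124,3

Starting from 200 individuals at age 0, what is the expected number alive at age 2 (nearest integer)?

200

Expected survivors = N0 · l_2 = 200 × 0.998 = 199.6 → 200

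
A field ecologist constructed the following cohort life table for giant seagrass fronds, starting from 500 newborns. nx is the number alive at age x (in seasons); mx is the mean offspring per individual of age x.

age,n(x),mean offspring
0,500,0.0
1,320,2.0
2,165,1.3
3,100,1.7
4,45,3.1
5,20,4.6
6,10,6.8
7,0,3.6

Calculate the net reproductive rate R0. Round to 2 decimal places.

lx = nx/n0 = nx/500: 1, 0.64, 0.33, 0.2, 0.09, 0.04, 0.02, 0
lx·mx by age: 0, 1.28, 0.429, 0.34, 0.279, 0.184, 0.136, 0
R0 = Σ lx·mx = 2.648 → 2.65

2.65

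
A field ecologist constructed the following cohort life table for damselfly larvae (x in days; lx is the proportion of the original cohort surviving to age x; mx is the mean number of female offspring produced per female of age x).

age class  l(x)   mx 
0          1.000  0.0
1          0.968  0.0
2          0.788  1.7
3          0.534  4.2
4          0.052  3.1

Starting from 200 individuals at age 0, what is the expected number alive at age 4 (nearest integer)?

Expected survivors = N0 · l_4 = 200 × 0.052 = 10.4 → 10

10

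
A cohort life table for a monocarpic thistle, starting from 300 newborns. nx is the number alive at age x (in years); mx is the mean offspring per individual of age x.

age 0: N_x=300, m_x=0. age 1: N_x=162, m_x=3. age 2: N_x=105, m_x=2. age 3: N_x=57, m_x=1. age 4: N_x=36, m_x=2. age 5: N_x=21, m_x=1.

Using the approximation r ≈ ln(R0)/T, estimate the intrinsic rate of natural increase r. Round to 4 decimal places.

0.5967

lx = nx/n0 = nx/300: 1, 0.54, 0.35, 0.19, 0.12, 0.07
R0 = Σ lx·mx = 0 + 1.62 + 0.7 + 0.19 + 0.24 + 0.07 = 2.82
Σ x·lx·mx = 4.9; T = 4.9/2.82 = 1.73759…
r ≈ ln(R0)/T = ln(2.82)/1.73759… = 0.596653… → 0.5967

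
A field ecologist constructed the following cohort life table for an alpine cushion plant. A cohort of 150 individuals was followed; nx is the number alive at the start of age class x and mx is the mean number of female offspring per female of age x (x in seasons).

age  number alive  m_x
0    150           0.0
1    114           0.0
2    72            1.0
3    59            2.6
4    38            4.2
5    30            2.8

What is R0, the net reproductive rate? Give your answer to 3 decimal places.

3.127

lx = nx/n0 = nx/150: 1, 0.76, 0.48, 0.39333…, 0.25333…, 0.2
lx·mx by age: 0, 0, 0.48, 1.022667…, 1.064…, 0.56
R0 = Σ lx·mx = 3.126667… → 3.127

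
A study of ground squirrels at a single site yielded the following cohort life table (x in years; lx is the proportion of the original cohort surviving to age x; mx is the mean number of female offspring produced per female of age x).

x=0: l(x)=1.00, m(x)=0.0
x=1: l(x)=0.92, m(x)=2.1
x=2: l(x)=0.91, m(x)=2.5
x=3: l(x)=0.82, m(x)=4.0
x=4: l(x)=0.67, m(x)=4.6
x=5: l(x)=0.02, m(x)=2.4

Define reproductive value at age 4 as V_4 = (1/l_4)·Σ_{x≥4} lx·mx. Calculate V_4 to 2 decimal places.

lx·mx for x ≥ 4: 3.082, 0.048 → sum = 3.13
V_4 = 3.13 / l_4 = 3.13 / 0.67 = 4.671642… → 4.67

4.67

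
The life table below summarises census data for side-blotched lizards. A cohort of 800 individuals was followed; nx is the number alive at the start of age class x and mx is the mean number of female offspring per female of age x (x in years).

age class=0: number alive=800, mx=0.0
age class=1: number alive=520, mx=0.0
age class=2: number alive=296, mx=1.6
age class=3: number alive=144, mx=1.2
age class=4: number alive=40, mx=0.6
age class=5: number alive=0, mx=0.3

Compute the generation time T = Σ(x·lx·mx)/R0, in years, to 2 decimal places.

lx = nx/n0 = nx/800: 1, 0.65, 0.37, 0.18, 0.05, 0
lx·mx: 0, 0, 0.592, 0.216, 0.03, 0 → R0 = 0.838
x·lx·mx: 0, 0, 1.184, 0.648, 0.12, 0 → Σ = 1.952
T = 1.952 / 0.838 = 2.329356… → 2.33

2.33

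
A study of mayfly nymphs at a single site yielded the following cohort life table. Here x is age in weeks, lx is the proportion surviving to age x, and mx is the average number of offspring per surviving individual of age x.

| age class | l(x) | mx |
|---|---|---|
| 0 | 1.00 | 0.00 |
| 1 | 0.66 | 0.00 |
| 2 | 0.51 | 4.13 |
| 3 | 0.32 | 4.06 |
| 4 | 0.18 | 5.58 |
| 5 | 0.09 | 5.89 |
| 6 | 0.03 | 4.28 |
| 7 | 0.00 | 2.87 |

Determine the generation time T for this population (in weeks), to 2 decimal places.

3.07

lx·mx: 0, 0, 2.1063, 1.2992, 1.0044, 0.5301, 0.1284, 0 → R0 = 5.0684
x·lx·mx: 0, 0, 4.2126, 3.8976, 4.0176, 2.6505, 0.7704, 0 → Σ = 15.5487
T = 15.5487 / 5.0684 = 3.067773… → 3.07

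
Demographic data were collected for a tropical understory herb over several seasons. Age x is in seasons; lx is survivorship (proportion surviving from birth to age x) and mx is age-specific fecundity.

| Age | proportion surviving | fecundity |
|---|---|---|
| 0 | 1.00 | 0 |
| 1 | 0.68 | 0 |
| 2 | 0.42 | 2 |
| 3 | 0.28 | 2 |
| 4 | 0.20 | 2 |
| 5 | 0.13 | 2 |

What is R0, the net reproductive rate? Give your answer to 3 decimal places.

2.060

lx·mx by age: 0, 0, 0.84, 0.56, 0.4, 0.26
R0 = Σ lx·mx = 2.06 → 2.060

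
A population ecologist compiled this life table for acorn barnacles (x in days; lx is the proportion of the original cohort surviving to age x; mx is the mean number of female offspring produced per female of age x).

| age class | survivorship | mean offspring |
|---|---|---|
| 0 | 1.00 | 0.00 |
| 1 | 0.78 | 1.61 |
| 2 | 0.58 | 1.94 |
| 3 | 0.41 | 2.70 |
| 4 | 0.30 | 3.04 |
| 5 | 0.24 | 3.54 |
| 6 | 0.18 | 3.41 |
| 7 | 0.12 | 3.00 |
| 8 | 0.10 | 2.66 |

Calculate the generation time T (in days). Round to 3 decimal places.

3.553

lx·mx: 0, 1.2558, 1.1252, 1.107, 0.912, 0.8496, 0.6138, 0.36, 0.266 → R0 = 6.4894
x·lx·mx: 0, 1.2558, 2.2504, 3.321, 3.648, 4.248, 3.6828, 2.52, 2.128 → Σ = 23.054
T = 23.054 / 6.4894 = 3.552563… → 3.553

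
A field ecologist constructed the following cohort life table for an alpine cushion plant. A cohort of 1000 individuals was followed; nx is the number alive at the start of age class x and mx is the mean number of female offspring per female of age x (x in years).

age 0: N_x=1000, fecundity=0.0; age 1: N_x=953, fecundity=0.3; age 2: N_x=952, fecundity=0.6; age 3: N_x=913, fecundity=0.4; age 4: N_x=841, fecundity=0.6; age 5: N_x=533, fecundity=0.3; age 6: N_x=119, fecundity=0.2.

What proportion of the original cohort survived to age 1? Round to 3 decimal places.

0.953

l_1 = n_1/n_0 = 953/1000 = 0.953 → 0.953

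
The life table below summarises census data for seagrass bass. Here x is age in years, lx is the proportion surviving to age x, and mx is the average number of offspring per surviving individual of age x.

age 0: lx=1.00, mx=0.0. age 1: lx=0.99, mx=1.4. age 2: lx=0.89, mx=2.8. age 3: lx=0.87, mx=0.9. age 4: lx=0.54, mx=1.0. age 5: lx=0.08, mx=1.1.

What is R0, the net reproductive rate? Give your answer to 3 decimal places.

5.289

lx·mx by age: 0, 1.386, 2.492, 0.783, 0.54, 0.088
R0 = Σ lx·mx = 5.289 → 5.289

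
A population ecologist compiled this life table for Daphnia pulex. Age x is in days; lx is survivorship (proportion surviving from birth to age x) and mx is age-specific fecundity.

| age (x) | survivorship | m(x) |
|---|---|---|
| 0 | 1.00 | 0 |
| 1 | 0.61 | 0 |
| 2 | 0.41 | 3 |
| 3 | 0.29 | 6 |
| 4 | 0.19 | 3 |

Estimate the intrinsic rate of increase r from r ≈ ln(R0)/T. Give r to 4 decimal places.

R0 = Σ lx·mx = 0 + 0 + 1.23 + 1.74 + 0.57 = 3.54
Σ x·lx·mx = 9.96; T = 9.96/3.54 = 2.81356…
r ≈ ln(R0)/T = ln(3.54)/2.81356… = 0.449298… → 0.4493

0.4493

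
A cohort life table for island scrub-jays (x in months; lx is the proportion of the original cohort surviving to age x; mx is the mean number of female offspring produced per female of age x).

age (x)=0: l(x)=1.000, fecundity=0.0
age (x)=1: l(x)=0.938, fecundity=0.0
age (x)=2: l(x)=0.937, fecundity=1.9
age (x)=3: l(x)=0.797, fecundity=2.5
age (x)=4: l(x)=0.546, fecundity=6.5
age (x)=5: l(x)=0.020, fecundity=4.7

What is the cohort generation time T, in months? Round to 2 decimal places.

3.26

lx·mx: 0, 0, 1.7803, 1.9925, 3.549, 0.094 → R0 = 7.4158
x·lx·mx: 0, 0, 3.5606, 5.9775, 14.196, 0.47 → Σ = 24.2041
T = 24.2041 / 7.4158 = 3.263856… → 3.26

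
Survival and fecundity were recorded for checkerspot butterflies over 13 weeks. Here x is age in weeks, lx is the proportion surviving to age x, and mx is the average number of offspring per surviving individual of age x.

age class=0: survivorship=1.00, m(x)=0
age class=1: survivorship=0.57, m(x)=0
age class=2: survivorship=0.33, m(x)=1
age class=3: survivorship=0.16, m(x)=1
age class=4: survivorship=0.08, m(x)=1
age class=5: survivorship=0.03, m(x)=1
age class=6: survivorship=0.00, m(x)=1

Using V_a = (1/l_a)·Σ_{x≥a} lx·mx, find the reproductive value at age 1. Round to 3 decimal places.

lx·mx for x ≥ 1: 0, 0.33, 0.16, 0.08, 0.03, 0 → sum = 0.6
V_1 = 0.6 / l_1 = 0.6 / 0.57 = 1.052632… → 1.053

1.053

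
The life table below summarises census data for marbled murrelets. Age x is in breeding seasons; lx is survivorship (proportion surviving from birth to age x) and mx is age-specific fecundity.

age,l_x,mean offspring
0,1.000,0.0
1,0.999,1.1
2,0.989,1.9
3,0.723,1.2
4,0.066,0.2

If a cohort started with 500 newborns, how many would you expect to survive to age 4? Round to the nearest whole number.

33

Expected survivors = N0 · l_4 = 500 × 0.066 = 33 → 33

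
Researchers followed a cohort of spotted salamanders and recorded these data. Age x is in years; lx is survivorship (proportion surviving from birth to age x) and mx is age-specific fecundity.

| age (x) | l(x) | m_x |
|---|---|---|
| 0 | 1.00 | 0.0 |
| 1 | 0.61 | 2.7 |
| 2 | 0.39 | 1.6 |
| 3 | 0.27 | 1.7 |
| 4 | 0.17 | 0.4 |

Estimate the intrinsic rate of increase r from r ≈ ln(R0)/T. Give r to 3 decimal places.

0.634

R0 = Σ lx·mx = 0 + 1.647 + 0.624 + 0.459 + 0.068 = 2.798
Σ x·lx·mx = 4.544; T = 4.544/2.798 = 1.62402…
r ≈ ln(R0)/T = ln(2.798)/1.62402… = 0.63356… → 0.634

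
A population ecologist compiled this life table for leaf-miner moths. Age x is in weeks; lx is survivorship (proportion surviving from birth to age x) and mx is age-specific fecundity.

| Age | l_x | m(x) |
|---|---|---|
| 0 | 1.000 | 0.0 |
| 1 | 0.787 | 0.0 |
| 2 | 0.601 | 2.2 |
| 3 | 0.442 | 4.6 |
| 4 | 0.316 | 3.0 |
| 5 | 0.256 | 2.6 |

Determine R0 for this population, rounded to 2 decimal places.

4.97

lx·mx by age: 0, 0, 1.3222, 2.0332, 0.948, 0.6656
R0 = Σ lx·mx = 4.969 → 4.97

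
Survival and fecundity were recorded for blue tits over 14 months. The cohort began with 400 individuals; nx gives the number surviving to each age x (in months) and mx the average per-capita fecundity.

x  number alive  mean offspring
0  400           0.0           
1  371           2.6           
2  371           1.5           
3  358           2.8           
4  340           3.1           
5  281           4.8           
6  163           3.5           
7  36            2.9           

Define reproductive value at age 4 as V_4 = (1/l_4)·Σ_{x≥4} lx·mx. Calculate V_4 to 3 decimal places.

9.052

lx = nx/n0 = nx/400: 1, 0.9275, 0.9275, 0.895, 0.85, 0.7025, 0.4075, 0.09
lx·mx for x ≥ 4: 2.635, 3.372, 1.42625, 0.261 → sum = 7.69425
V_4 = 7.69425 / l_4 = 7.69425 / 0.85 = 9.052059… → 9.052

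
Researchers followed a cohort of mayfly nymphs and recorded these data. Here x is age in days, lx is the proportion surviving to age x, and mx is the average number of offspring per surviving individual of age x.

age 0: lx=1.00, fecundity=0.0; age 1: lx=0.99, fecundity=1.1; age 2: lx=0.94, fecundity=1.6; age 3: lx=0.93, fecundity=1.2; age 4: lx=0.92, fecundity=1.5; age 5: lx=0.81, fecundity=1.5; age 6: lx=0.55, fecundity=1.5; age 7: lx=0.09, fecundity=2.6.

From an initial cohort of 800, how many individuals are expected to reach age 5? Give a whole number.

Expected survivors = N0 · l_5 = 800 × 0.81 = 648 → 648

648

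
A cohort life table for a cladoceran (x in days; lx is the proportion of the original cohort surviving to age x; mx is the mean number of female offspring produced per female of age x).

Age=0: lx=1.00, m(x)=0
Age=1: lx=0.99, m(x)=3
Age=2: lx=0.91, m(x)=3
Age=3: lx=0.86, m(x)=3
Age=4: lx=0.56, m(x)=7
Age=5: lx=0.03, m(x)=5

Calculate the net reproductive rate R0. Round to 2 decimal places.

12.35

lx·mx by age: 0, 2.97, 2.73, 2.58, 3.92, 0.15
R0 = Σ lx·mx = 12.35 → 12.35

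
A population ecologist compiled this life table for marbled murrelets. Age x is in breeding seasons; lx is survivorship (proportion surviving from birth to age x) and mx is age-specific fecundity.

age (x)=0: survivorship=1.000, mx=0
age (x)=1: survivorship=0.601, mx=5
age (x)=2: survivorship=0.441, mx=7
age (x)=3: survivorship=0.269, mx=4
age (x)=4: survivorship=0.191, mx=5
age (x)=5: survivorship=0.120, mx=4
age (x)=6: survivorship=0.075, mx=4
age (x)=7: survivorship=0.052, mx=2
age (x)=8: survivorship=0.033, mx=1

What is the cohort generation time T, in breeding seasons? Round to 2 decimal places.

lx·mx: 0, 3.005, 3.087, 1.076, 0.955, 0.48, 0.3, 0.104, 0.033 → R0 = 9.04
x·lx·mx: 0, 3.005, 6.174, 3.228, 3.82, 2.4, 1.8, 0.728, 0.264 → Σ = 21.419
T = 21.419 / 9.04 = 2.369358… → 2.37

2.37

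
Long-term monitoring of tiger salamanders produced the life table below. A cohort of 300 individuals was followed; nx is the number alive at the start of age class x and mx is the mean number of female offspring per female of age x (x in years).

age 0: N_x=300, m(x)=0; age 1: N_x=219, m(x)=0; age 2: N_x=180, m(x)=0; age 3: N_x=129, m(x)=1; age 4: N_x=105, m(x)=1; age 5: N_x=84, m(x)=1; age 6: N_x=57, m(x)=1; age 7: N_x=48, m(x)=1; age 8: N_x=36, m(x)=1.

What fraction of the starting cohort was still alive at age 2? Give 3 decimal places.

0.600

l_2 = n_2/n_0 = 180/300 = 0.6 → 0.600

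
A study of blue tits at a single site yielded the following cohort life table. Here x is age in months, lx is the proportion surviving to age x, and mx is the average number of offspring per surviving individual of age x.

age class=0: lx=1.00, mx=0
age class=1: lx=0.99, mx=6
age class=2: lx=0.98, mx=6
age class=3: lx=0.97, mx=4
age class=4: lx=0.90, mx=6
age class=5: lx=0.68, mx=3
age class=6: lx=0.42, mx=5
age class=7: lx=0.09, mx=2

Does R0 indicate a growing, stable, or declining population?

growing

R0 = Σ lx·mx = 0 + 5.94 + 5.88 + 3.88 + 5.4 + 2.04 + 2.1 + 0.18 = 25.42
R0 > 1, so the population is growing.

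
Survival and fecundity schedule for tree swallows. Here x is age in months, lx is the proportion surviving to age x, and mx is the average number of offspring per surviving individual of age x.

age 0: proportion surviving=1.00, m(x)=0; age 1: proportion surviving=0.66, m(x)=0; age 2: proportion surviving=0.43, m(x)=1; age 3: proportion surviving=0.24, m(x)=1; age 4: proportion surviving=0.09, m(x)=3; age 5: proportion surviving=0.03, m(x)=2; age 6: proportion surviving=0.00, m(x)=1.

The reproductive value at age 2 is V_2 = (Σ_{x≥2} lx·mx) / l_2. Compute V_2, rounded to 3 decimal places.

2.326

lx·mx for x ≥ 2: 0.43, 0.24, 0.27, 0.06, 0 → sum = 1
V_2 = 1 / l_2 = 1 / 0.43 = 2.325581… → 2.326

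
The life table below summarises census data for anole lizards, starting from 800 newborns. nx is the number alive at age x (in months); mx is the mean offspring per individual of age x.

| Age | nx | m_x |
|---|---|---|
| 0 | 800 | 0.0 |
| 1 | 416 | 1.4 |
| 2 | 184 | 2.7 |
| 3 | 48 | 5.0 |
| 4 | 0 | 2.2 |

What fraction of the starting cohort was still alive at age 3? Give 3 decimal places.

0.060

l_3 = n_3/n_0 = 48/800 = 0.06 → 0.060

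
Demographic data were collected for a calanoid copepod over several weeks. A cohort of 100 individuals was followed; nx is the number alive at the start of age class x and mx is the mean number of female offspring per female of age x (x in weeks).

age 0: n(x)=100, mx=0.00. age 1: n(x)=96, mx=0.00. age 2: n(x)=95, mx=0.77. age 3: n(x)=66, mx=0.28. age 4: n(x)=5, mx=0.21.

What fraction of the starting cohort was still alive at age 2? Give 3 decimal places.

l_2 = n_2/n_0 = 95/100 = 0.95 → 0.950

0.950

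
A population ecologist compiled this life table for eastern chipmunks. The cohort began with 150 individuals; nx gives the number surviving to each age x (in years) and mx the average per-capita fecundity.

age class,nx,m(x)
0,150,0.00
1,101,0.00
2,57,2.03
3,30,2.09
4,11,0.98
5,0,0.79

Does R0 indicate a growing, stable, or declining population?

growing

lx = nx/n0 = nx/150: 1, 0.67333…, 0.38, 0.2, 0.07333…, 0
R0 = Σ lx·mx = 0 + 0 + 0.7714 + 0.418 + 0.071867… + 0 = 1.261267…
R0 > 1, so the population is growing.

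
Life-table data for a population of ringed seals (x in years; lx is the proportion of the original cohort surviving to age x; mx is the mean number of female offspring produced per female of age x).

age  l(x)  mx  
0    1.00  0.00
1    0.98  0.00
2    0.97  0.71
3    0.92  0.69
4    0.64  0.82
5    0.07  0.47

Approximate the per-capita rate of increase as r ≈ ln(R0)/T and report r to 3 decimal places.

R0 = Σ lx·mx = 0 + 0 + 0.6887 + 0.6348 + 0.5248 + 0.0329 = 1.8812
Σ x·lx·mx = 5.5455; T = 5.5455/1.8812 = 2.94785…
r ≈ ln(R0)/T = ln(1.8812)/2.94785… = 0.21436… → 0.214

0.214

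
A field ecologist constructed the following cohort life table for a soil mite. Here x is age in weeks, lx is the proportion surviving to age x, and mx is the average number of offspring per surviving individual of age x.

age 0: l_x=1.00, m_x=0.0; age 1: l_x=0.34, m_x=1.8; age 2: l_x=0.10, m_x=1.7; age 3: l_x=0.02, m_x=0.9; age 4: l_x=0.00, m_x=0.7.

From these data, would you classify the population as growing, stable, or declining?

declining

R0 = Σ lx·mx = 0 + 0.612 + 0.17 + 0.018 + 0 = 0.8
R0 < 1, so the population is declining.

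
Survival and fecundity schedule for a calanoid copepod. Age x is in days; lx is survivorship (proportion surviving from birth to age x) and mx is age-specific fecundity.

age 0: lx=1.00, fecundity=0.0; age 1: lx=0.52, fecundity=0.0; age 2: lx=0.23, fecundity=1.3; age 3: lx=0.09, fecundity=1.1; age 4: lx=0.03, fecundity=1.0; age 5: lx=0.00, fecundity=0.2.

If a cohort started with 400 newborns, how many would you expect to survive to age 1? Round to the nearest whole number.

Expected survivors = N0 · l_1 = 400 × 0.52 = 208 → 208

208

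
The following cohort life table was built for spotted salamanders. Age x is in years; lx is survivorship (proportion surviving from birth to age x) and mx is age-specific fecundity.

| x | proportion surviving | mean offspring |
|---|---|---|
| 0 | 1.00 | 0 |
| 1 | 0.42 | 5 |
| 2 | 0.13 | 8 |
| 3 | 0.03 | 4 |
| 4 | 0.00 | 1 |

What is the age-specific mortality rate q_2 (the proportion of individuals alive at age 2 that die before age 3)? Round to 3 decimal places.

q_2 = (l_2 − l_3) / l_2 = (0.13 − 0.03) / 0.13
     = 0.1 / 0.13 = 0.769231… → 0.769

0.769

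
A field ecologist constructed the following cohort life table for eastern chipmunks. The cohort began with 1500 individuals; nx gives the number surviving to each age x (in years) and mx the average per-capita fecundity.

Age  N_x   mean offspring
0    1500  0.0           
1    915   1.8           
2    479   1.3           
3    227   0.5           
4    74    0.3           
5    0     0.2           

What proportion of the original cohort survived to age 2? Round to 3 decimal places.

0.319

l_2 = n_2/n_0 = 479/1500 = 0.319333… → 0.319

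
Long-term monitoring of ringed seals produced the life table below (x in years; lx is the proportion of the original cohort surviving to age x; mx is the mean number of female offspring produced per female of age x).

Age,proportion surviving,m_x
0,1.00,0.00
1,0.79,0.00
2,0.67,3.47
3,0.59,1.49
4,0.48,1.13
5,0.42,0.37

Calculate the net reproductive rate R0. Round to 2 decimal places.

3.90

lx·mx by age: 0, 0, 2.3249, 0.8791, 0.5424, 0.1554
R0 = Σ lx·mx = 3.9018 → 3.90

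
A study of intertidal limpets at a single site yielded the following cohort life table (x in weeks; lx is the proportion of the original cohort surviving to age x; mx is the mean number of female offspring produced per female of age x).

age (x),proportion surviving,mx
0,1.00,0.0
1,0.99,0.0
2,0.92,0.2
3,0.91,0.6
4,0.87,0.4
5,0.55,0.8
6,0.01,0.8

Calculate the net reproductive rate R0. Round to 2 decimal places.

1.53

lx·mx by age: 0, 0, 0.184, 0.546, 0.348, 0.44, 0.008
R0 = Σ lx·mx = 1.526 → 1.53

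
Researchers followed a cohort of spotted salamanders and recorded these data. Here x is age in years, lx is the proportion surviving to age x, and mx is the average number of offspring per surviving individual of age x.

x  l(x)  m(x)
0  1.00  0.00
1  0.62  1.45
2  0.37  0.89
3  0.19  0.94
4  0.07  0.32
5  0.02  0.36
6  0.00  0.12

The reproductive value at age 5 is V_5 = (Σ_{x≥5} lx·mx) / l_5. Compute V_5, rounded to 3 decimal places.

0.360

lx·mx for x ≥ 5: 0.0072, 0 → sum = 0.0072
V_5 = 0.0072 / l_5 = 0.0072 / 0.02 = 0.36 → 0.360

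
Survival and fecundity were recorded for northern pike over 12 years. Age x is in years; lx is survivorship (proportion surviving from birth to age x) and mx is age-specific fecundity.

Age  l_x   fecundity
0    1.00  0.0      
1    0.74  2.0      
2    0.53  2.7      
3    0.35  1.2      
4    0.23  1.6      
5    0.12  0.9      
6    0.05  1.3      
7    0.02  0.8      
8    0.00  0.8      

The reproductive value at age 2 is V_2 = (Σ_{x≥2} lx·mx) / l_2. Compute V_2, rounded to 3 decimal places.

4.543

lx·mx for x ≥ 2: 1.431, 0.42, 0.368, 0.108, 0.065, 0.016, 0 → sum = 2.408
V_2 = 2.408 / l_2 = 2.408 / 0.53 = 4.543396… → 4.543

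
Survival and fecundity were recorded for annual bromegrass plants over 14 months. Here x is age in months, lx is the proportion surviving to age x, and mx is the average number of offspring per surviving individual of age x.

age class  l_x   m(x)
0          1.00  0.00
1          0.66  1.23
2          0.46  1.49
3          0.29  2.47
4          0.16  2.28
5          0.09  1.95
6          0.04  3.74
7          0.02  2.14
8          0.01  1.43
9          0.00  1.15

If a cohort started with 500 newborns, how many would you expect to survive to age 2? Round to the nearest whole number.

230

Expected survivors = N0 · l_2 = 500 × 0.46 = 230 → 230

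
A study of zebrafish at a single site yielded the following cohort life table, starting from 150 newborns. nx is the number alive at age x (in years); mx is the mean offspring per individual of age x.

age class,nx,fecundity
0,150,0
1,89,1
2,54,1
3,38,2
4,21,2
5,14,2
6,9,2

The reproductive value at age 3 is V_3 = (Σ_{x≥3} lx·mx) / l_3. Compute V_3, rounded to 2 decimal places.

4.32

lx = nx/n0 = nx/150: 1, 0.59333…, 0.36, 0.25333…, 0.14, 0.09333…, 0.06
lx·mx for x ≥ 3: 0.506667…, 0.28, 0.186667…, 0.12 → sum = 1.093333…
V_3 = 1.093333… / l_3 = 1.093333… / 0.253333… = 4.315789… → 4.32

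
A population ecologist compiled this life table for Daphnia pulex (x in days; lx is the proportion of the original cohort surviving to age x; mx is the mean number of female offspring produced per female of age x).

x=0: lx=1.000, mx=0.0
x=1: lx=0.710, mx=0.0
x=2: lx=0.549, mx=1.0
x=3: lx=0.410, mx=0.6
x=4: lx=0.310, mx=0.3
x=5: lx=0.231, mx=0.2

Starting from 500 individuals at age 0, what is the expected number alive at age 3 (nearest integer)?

Expected survivors = N0 · l_3 = 500 × 0.410 = 205 → 205

205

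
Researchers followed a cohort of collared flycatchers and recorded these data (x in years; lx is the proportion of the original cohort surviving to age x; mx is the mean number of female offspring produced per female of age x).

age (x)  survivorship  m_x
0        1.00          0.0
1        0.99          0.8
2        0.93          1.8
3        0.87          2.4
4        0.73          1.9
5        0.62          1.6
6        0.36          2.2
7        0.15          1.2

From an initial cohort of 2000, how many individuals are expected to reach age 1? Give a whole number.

Expected survivors = N0 · l_1 = 2000 × 0.99 = 1980 → 1980

1980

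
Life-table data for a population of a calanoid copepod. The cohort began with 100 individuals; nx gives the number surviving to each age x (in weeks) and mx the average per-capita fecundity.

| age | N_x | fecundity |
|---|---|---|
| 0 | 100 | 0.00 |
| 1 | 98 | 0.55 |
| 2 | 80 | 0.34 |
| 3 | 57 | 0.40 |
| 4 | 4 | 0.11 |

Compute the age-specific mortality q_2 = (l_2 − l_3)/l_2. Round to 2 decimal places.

0.29

lx = nx/n0 = nx/100: 1, 0.98, 0.8, 0.57, 0.04
q_2 = (l_2 − l_3) / l_2 = (0.8 − 0.57) / 0.8
     = 0.23 / 0.8 = 0.2875 → 0.29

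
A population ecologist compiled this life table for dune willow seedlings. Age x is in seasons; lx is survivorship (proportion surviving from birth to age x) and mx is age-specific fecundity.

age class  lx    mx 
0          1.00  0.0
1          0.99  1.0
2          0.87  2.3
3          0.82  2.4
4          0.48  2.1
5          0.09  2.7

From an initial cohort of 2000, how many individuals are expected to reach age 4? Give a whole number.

Expected survivors = N0 · l_4 = 2000 × 0.48 = 960 → 960

960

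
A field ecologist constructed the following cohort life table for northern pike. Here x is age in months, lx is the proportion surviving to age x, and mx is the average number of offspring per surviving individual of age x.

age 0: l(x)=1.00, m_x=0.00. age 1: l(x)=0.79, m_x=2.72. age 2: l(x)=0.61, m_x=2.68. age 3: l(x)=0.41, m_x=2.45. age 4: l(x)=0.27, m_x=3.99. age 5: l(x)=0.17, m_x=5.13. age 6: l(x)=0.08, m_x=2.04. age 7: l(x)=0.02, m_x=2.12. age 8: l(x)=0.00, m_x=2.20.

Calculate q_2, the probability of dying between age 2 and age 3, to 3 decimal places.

q_2 = (l_2 − l_3) / l_2 = (0.61 − 0.41) / 0.61
     = 0.2 / 0.61 = 0.327869… → 0.328

0.328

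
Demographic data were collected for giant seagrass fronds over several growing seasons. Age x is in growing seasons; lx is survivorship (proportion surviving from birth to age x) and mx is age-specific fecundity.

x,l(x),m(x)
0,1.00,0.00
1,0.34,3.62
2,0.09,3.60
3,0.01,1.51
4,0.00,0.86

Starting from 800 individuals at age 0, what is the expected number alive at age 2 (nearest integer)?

Expected survivors = N0 · l_2 = 800 × 0.09 = 72 → 72

72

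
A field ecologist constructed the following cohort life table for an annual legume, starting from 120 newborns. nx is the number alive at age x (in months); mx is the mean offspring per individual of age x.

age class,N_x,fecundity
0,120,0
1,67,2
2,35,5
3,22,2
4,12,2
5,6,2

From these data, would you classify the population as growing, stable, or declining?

lx = nx/n0 = nx/120: 1, 0.55833…, 0.29167…, 0.18333…, 0.1, 0.05
R0 = Σ lx·mx = 0 + 1.116667… + 1.458333… + 0.366667… + 0.2 + 0.1 = 3.241667…
R0 > 1, so the population is growing.

growing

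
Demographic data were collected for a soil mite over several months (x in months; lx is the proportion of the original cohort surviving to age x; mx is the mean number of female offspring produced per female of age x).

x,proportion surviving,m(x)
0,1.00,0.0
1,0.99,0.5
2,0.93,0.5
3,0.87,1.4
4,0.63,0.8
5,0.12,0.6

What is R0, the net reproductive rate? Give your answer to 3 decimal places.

lx·mx by age: 0, 0.495, 0.465, 1.218, 0.504, 0.072
R0 = Σ lx·mx = 2.754 → 2.754

2.754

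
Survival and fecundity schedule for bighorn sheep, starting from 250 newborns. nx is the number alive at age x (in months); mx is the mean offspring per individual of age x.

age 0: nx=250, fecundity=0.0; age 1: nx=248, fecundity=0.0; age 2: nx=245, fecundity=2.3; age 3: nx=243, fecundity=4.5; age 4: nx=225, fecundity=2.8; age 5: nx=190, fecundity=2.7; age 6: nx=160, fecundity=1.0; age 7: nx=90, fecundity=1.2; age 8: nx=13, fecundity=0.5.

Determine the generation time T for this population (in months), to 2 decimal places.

lx = nx/n0 = nx/250: 1, 0.992, 0.98, 0.972, 0.9, 0.76, 0.64, 0.36, 0.052
lx·mx: 0, 0, 2.254, 4.374, 2.52, 2.052, 0.64, 0.432, 0.026 → R0 = 12.298
x·lx·mx: 0, 0, 4.508, 13.122, 10.08, 10.26, 3.84, 3.024, 0.208 → Σ = 45.042
T = 45.042 / 12.298 = 3.662547… → 3.66

3.66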